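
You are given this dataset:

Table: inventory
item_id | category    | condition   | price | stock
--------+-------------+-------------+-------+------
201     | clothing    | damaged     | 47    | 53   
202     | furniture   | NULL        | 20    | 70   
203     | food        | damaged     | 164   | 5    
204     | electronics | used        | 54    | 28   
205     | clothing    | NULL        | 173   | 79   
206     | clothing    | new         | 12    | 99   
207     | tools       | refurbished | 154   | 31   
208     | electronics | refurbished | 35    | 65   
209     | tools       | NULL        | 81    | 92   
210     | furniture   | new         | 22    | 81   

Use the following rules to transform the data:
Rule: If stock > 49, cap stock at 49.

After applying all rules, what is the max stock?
49

Step 1: Original maximum stock = 99
Step 2: Apply cap at 49
Step 3: 7 records had stock > 49 and were capped
Step 4: Maximum after transformation = 49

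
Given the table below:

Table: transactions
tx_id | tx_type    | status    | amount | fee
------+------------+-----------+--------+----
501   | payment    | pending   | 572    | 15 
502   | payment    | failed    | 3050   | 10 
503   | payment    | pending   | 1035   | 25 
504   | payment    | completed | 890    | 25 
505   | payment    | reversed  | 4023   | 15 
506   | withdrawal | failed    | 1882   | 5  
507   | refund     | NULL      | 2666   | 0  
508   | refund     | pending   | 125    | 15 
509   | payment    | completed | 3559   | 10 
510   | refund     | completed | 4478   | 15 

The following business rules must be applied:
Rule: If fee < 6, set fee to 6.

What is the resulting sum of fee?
142

Step 1: 2 records have fee < 6
Step 2: These records originally summed to 5
Step 3: After setting to minimum: 2 × 6 = 12
Step 4: Unaffected records sum: 130
Step 5: Final sum = 12 + 130 = 142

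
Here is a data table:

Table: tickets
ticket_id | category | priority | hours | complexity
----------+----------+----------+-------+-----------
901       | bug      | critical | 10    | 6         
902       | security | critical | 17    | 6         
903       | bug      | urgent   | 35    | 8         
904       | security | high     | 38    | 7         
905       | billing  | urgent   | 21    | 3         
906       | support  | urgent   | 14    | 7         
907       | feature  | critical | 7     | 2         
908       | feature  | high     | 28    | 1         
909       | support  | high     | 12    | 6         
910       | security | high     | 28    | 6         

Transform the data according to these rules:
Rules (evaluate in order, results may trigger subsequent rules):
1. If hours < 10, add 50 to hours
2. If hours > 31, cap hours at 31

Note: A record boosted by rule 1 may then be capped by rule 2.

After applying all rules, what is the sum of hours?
223

Step 1: Apply rule 1 to records with hours < 10
  - 1 records get bonus of 50
  - Of these, 1 records then exceed 31 and get capped
Step 2: Apply rule 2 to records with hours > 31
  - 2 records (original) are capped
Step 3: Calculate final sum = 223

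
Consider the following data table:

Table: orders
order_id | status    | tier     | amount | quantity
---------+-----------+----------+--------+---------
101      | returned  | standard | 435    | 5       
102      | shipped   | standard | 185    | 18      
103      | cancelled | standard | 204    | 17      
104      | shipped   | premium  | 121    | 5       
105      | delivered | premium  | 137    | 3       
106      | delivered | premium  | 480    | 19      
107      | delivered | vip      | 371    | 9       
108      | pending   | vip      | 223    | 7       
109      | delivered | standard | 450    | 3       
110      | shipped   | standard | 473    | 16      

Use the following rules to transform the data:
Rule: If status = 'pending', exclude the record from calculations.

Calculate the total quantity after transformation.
95

Step 1: Identify records where status = 'pending'
Step 2: The excluded records sum to 7
Step 3: Original total quantity = 102
Step 4: Remaining total = 102 - 7 = 95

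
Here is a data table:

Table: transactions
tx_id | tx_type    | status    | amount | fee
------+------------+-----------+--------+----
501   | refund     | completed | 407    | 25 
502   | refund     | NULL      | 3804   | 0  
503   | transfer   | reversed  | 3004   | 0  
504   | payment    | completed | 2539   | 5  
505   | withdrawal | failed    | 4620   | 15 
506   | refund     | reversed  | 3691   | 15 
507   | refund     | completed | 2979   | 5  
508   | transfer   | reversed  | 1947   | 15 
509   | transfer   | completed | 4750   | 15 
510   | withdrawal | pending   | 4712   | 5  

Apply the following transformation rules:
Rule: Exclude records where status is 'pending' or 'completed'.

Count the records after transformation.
5

Step 1: Count records to exclude
  - 1 (pending) + 4 (completed) = 5 records
Step 2: Total records: 10
Step 3: Remaining = 10 - 5 = 5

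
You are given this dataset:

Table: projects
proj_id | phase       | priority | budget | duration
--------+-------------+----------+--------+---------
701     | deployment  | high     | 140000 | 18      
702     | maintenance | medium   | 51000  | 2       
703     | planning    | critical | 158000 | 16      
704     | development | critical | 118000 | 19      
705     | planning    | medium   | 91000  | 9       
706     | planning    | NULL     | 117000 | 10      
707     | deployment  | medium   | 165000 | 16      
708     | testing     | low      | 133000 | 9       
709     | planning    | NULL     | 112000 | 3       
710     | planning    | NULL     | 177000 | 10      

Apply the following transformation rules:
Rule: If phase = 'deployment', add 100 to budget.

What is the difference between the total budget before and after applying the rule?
200

Step 1: Original sum of budget = 1262000
Step 2: 2 records have phase = 'deployment'
Step 3: Each affected record changes by 100
Step 4: Total change = 2 × 100 = 200
Step 5: New sum = 1262000 + 200 = 1262200
Step 6: Difference = |1262200 - 1262000| = 200
        (Sum increased by 200)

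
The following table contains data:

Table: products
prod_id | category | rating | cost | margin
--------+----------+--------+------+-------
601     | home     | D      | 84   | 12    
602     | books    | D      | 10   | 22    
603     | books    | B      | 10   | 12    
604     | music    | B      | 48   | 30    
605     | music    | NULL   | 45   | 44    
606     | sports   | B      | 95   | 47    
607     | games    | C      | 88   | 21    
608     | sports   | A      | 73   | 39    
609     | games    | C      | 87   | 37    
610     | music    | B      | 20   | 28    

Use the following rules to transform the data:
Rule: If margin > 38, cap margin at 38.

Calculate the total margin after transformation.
276

Step 1: 3 records have margin > 38
Step 2: These records originally summed to 130
Step 3: After capping: 3 × 38 = 114
Step 4: Unaffected records sum: 162
Step 5: Final sum = 114 + 162 = 276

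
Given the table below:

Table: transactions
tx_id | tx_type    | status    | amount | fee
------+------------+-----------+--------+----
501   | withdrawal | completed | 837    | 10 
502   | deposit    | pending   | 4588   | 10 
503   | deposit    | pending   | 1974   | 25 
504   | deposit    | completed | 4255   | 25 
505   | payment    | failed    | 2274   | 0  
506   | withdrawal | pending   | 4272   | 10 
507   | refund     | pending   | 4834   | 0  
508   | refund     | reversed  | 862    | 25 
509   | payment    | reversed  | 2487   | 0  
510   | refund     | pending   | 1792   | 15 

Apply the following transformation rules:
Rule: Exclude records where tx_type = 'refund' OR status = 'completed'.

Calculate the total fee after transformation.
45

Step 1: Find records where tx_type = 'refund' OR status = 'completed'
Step 2: 5 records match, summing to 75
Step 3: Original sum: 120
Step 4: Remaining sum = 120 - 75 = 45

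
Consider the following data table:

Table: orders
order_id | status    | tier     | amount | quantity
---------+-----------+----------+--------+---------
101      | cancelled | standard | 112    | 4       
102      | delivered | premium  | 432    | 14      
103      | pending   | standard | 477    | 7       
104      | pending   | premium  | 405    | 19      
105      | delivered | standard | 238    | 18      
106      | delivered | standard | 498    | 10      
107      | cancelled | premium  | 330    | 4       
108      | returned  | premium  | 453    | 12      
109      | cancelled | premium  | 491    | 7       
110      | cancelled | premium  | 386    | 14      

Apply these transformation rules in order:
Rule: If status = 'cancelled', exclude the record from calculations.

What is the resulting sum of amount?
2503

Step 1: Identify records where status = 'cancelled'
Step 2: The excluded records sum to 1319
Step 3: Original total amount = 3822
Step 4: Remaining total = 3822 - 1319 = 2503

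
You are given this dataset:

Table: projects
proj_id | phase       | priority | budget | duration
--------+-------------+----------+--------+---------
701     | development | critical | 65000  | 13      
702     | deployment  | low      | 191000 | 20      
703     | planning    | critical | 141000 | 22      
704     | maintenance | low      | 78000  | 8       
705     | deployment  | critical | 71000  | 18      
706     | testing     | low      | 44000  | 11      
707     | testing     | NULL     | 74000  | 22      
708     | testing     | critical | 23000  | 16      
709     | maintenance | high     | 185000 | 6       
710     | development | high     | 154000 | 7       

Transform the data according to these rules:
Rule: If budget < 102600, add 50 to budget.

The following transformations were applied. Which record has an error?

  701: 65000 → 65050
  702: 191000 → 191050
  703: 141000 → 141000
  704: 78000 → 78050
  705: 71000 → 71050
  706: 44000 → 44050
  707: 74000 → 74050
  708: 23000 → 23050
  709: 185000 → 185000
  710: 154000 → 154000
Record 702 has an error. The correct transformed value should be 191000, not 191050.

Step 1: Check each record against the rule
Step 2: Record 702 has budget = 191000
Step 3: Since 191000 >= 102600, the bonus should not have been applied
Step 4: Correct value = 191000, but claimed value = 191050
Conclusion: Record 702 has the error.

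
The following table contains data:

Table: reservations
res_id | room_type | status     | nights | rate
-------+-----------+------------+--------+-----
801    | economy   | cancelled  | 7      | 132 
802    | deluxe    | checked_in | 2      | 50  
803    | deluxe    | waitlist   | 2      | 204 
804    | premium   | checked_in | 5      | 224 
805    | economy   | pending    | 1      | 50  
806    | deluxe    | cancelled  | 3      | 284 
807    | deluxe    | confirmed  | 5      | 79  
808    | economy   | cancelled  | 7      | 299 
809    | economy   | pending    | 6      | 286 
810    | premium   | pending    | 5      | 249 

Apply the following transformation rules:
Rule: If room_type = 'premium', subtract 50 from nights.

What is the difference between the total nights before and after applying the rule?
100

Step 1: Original sum of nights = 43
Step 2: 2 records have room_type = 'premium'
Step 3: Each affected record changes by -50
Step 4: Total change = 2 × -50 = -100
Step 5: New sum = 43 + -100 = -57
Step 6: Difference = |-57 - 43| = 100
        (Sum decreased by 100)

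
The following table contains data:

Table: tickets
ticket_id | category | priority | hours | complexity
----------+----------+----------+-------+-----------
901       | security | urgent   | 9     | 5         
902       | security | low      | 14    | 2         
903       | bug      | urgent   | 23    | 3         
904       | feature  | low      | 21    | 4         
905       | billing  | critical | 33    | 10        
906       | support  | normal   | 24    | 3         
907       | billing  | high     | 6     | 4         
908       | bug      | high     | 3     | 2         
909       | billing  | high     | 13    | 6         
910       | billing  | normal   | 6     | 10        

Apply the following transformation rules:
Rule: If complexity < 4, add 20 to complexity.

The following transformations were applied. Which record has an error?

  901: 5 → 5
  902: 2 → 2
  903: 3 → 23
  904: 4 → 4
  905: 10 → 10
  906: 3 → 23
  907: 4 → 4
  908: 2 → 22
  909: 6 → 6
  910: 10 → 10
Record 902 has an error. The correct transformed value should be 22, not 2.

Step 1: Check each record against the rule
Step 2: Record 902 has complexity = 2
Step 3: Since 2 < 4, the bonus should have been applied
Step 4: Correct value = 22, but claimed value = 2
Conclusion: Record 902 has the error.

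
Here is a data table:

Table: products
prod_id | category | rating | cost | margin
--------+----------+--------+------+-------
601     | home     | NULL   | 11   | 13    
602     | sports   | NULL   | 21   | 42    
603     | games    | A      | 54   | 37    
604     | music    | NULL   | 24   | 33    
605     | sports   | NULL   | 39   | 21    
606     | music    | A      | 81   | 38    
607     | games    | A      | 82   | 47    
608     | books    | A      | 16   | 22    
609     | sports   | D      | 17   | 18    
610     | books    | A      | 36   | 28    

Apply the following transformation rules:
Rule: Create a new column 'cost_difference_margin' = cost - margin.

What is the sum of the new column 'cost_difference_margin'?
82

Step 1: For each record, compute cost - margin
Example calculations:
  11 - 13 = -2
  21 - 42 = -21
  54 - 37 = 17
  ...
Step 2: Sum all derived values
Step 3: Total = 82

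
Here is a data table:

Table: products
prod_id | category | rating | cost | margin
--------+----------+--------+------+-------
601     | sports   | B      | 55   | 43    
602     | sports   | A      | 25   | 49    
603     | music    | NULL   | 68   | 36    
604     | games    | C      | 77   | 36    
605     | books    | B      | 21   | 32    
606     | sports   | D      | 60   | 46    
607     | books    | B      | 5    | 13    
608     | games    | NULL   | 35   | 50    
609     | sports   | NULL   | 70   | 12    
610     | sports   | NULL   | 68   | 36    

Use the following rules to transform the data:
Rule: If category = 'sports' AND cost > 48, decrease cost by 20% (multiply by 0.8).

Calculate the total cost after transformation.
433.4

Step 1: Find records where category = 'sports' AND cost > 48
Step 2: 4 records match, summing to 253
Step 3: After multiplier: 253 × 0.8 = 202.4
Step 4: Unaffected records sum: 231
Step 5: Final sum = 202.4 + 231 = 433.4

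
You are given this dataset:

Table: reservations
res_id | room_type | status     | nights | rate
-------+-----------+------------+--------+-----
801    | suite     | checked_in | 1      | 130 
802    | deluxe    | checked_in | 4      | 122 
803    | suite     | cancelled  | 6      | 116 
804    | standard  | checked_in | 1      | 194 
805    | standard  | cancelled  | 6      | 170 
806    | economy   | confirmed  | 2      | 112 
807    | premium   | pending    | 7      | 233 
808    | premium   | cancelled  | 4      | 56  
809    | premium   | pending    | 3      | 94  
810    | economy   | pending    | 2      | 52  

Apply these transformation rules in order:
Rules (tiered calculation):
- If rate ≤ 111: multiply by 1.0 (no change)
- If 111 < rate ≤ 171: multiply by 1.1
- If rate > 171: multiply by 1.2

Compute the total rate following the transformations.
1429.4

Step 1: Tier 1 (rate ≤ 111): 3 records, sum = 202 × 1.0 = 202.0
Step 2: Tier 2 (111 < rate ≤ 171): 5 records, sum = 650 × 1.1 = 715.0
Step 3: Tier 3 (rate > 171): 2 records, sum = 427 × 1.2 = 512.4
Step 4: Final sum = 202.0 + 715.0 + 512.4 = 1429.4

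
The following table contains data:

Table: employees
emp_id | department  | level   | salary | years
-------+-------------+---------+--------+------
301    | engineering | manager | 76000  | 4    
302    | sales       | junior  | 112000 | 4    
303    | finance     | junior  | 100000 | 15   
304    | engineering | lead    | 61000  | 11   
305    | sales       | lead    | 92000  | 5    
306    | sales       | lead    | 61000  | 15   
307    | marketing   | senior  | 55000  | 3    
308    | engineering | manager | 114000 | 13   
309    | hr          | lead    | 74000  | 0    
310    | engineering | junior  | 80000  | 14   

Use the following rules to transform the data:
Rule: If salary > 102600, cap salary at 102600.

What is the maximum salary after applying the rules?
102600

Step 1: Original maximum salary = 114000
Step 2: Apply cap at 102600
Step 3: 2 records had salary > 102600 and were capped
Step 4: Maximum after transformation = 102600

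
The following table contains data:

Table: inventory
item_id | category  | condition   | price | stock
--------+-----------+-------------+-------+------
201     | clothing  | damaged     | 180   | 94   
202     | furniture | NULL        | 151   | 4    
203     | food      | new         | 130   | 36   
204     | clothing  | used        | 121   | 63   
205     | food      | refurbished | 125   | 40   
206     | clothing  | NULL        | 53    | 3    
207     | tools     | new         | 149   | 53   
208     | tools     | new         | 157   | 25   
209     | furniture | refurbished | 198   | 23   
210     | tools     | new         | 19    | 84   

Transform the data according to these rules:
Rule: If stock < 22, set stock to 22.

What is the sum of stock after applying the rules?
462

Step 1: 2 records have stock < 22
Step 2: These records originally summed to 7
Step 3: After setting to minimum: 2 × 22 = 44
Step 4: Unaffected records sum: 418
Step 5: Final sum = 44 + 418 = 462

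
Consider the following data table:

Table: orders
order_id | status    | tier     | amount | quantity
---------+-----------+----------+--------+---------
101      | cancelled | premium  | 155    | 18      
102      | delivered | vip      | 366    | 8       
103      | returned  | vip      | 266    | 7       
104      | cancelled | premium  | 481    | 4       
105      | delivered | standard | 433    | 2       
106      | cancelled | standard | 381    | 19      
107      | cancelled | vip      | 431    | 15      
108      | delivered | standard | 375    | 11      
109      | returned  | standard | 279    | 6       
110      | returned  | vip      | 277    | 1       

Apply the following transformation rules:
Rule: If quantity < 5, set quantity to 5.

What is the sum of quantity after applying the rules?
99

Step 1: 3 records have quantity < 5
Step 2: These records originally summed to 7
Step 3: After setting to minimum: 3 × 5 = 15
Step 4: Unaffected records sum: 84
Step 5: Final sum = 15 + 84 = 99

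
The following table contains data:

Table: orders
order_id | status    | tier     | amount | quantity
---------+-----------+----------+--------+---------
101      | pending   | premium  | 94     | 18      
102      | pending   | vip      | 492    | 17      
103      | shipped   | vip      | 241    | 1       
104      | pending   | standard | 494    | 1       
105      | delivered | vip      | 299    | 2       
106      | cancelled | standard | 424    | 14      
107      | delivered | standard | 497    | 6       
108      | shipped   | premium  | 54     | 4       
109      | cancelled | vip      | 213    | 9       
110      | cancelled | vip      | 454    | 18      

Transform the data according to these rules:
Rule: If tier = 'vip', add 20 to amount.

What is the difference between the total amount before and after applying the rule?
100

Step 1: Original sum of amount = 3262
Step 2: 5 records have tier = 'vip'
Step 3: Each affected record changes by 20
Step 4: Total change = 5 × 20 = 100
Step 5: New sum = 3262 + 100 = 3362
Step 6: Difference = |3362 - 3262| = 100
        (Sum increased by 100)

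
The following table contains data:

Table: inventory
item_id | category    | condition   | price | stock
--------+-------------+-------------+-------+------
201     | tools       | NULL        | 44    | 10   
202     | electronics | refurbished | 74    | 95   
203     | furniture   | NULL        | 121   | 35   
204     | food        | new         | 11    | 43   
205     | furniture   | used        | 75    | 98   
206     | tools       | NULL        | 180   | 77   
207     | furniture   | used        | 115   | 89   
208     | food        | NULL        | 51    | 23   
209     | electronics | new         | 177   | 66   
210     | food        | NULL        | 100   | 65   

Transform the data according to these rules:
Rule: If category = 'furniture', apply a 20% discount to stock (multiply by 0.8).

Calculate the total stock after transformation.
556.6

Step 1: Records with category = 'furniture' have total stock = 222
Step 2: Apply multiplier: 222 × 0.8 = 177.6
Step 3: Other records total: 379
Step 4: Final sum = 177.6 + 379 = 556.6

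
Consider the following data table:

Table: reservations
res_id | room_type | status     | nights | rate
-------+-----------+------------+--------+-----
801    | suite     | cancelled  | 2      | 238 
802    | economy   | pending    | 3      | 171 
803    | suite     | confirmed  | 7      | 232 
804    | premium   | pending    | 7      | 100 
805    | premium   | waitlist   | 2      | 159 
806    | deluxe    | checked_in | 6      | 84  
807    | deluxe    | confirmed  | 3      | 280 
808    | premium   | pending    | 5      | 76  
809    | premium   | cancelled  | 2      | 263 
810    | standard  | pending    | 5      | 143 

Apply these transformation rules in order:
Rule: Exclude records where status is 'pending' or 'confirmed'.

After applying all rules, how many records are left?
4

Step 1: Count records to exclude
  - 4 (pending) + 2 (confirmed) = 6 records
Step 2: Total records: 10
Step 3: Remaining = 10 - 6 = 4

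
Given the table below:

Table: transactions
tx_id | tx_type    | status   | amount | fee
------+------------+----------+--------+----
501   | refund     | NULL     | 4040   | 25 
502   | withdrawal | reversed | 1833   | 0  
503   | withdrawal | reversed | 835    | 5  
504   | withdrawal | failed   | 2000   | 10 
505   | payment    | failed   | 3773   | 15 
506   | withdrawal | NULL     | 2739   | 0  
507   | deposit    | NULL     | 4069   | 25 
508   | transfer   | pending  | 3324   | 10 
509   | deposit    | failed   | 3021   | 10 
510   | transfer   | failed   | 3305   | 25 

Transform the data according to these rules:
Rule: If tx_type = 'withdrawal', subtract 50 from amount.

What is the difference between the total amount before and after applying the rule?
200

Step 1: Original sum of amount = 28939
Step 2: 4 records have tx_type = 'withdrawal'
Step 3: Each affected record changes by -50
Step 4: Total change = 4 × -50 = -200
Step 5: New sum = 28939 + -200 = 28739
Step 6: Difference = |28739 - 28939| = 200
        (Sum decreased by 200)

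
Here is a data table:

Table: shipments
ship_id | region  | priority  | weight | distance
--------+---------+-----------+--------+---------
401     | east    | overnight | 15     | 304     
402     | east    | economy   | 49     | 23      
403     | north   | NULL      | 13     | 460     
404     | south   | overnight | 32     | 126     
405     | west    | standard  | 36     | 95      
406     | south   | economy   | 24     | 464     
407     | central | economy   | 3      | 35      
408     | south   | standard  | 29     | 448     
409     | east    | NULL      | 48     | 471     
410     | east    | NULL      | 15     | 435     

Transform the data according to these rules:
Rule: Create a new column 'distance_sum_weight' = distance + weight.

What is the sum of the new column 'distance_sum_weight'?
3125

Step 1: For each record, compute distance + weight
Example calculations:
  304 + 15 = 319
  23 + 49 = 72
  460 + 13 = 473
  ...
Step 2: Sum all derived values
Step 3: Total = 3125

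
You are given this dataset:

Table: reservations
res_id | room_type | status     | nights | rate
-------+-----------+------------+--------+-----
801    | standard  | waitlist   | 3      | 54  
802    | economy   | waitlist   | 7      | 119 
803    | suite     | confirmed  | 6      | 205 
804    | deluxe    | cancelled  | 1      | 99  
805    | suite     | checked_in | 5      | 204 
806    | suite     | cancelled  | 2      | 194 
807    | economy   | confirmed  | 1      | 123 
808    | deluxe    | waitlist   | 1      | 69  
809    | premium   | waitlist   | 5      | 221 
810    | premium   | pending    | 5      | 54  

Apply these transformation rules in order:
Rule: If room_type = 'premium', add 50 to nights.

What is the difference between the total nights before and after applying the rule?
100

Step 1: Original sum of nights = 36
Step 2: 2 records have room_type = 'premium'
Step 3: Each affected record changes by 50
Step 4: Total change = 2 × 50 = 100
Step 5: New sum = 36 + 100 = 136
Step 6: Difference = |136 - 36| = 100
        (Sum increased by 100)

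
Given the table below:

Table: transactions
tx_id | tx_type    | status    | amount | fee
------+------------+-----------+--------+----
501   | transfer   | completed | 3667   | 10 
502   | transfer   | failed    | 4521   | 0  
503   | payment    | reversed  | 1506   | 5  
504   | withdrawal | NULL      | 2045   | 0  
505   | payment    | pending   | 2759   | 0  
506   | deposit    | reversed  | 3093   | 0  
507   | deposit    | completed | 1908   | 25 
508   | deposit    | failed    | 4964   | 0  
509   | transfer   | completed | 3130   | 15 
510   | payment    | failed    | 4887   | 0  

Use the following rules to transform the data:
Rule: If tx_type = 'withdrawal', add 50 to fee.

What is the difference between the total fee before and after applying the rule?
50

Step 1: Original sum of fee = 55
Step 2: 1 records have tx_type = 'withdrawal'
Step 3: Each affected record changes by 50
Step 4: Total change = 1 × 50 = 50
Step 5: New sum = 55 + 50 = 105
Step 6: Difference = |105 - 55| = 50
        (Sum increased by 50)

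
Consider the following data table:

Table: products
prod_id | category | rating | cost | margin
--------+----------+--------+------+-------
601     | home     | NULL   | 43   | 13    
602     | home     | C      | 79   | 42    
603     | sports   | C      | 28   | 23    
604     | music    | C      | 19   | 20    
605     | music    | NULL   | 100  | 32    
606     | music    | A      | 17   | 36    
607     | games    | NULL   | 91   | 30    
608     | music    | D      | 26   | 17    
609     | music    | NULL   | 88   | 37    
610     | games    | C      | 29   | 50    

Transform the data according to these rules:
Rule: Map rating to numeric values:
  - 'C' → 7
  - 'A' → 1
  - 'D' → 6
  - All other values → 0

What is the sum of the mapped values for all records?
35

Step 1: Apply mapping to each record
Step 2: Count by status:
  'C': 4 records × 7 = 28
  'A': 1 records × 1 = 1
  'D': 1 records × 6 = 6
Step 3: Sum all mapped values = 35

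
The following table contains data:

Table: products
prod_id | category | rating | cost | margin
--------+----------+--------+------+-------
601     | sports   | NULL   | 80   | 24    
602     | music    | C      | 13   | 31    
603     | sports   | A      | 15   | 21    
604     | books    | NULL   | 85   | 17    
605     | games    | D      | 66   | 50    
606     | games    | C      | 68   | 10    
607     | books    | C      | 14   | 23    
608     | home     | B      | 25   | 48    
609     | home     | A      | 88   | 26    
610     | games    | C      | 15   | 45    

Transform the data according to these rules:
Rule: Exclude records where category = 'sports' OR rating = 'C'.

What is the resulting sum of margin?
141

Step 1: Find records where category = 'sports' OR rating = 'C'
Step 2: 6 records match, summing to 154
Step 3: Original sum: 295
Step 4: Remaining sum = 295 - 154 = 141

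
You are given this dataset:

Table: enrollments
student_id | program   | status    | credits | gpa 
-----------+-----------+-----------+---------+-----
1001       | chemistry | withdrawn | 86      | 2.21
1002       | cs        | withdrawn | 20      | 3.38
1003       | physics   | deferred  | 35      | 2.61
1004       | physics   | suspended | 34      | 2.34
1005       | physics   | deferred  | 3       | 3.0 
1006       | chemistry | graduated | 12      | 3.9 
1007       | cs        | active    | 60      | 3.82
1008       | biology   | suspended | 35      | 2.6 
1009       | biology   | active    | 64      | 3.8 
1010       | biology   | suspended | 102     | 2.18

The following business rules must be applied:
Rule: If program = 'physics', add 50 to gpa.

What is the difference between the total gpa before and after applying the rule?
150.0

Step 1: Original sum of gpa = 29.84
Step 2: 3 records have program = 'physics'
Step 3: Each affected record changes by 50
Step 4: Total change = 3 × 50 = 150
Step 5: New sum = 29.84 + 150 = 179.84
Step 6: Difference = |179.84 - 29.84| = 150.0
        (Sum increased by 150.0)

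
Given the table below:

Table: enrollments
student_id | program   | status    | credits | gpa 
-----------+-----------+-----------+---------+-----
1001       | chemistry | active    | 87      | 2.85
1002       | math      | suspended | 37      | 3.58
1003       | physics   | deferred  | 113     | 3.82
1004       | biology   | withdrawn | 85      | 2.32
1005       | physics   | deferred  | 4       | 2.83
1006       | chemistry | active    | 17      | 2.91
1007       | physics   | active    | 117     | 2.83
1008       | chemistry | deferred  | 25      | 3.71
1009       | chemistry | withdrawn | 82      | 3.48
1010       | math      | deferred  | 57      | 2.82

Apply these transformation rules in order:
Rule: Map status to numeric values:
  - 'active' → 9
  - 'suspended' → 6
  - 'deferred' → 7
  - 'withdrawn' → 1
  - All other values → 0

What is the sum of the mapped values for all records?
63

Step 1: Apply mapping to each record
Step 2: Count by status:
  'active': 3 records × 9 = 27
  'suspended': 1 records × 6 = 6
  'deferred': 4 records × 7 = 28
  'withdrawn': 2 records × 1 = 2
Step 3: Sum all mapped values = 63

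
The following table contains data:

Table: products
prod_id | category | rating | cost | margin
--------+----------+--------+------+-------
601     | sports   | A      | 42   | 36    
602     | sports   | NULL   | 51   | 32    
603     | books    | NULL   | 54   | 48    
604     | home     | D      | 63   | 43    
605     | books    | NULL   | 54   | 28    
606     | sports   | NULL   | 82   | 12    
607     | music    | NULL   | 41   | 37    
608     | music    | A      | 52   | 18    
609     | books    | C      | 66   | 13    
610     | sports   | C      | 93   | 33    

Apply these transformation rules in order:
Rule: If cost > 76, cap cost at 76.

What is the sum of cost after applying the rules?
575

Step 1: 2 records have cost > 76
Step 2: These records originally summed to 175
Step 3: After capping: 2 × 76 = 152
Step 4: Unaffected records sum: 423
Step 5: Final sum = 152 + 423 = 575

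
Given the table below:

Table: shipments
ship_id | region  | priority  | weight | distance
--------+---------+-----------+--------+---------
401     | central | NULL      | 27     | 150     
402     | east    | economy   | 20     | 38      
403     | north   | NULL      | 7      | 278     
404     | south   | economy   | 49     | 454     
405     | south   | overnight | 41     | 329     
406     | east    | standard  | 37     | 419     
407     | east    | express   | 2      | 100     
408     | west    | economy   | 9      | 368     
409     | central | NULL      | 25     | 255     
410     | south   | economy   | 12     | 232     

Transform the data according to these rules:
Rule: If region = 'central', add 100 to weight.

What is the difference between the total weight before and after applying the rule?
200

Step 1: Original sum of weight = 229
Step 2: 2 records have region = 'central'
Step 3: Each affected record changes by 100
Step 4: Total change = 2 × 100 = 200
Step 5: New sum = 229 + 200 = 429
Step 6: Difference = |429 - 229| = 200
        (Sum increased by 200)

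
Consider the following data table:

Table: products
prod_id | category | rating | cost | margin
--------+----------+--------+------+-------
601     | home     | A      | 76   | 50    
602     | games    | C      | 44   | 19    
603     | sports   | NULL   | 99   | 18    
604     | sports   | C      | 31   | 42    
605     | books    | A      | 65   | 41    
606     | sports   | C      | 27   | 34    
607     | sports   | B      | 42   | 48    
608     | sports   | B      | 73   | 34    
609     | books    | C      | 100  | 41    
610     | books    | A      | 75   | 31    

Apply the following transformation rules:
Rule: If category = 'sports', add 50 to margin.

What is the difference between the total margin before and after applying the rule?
250

Step 1: Original sum of margin = 358
Step 2: 5 records have category = 'sports'
Step 3: Each affected record changes by 50
Step 4: Total change = 5 × 50 = 250
Step 5: New sum = 358 + 250 = 608
Step 6: Difference = |608 - 358| = 250
        (Sum increased by 250)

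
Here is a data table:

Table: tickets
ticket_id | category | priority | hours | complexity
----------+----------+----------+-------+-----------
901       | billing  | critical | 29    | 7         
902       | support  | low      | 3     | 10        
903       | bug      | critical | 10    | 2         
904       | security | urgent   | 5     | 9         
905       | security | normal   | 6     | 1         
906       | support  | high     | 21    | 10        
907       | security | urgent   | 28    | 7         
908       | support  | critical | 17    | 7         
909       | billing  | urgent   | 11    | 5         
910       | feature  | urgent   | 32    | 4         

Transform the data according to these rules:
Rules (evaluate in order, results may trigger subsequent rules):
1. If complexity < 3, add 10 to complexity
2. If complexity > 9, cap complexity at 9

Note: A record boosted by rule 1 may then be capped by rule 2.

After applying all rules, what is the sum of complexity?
75

Step 1: Apply rule 1 to records with complexity < 3
  - 2 records get bonus of 10
  - Of these, 2 records then exceed 9 and get capped
Step 2: Apply rule 2 to records with complexity > 9
  - 2 records (original) are capped
Step 3: Calculate final sum = 75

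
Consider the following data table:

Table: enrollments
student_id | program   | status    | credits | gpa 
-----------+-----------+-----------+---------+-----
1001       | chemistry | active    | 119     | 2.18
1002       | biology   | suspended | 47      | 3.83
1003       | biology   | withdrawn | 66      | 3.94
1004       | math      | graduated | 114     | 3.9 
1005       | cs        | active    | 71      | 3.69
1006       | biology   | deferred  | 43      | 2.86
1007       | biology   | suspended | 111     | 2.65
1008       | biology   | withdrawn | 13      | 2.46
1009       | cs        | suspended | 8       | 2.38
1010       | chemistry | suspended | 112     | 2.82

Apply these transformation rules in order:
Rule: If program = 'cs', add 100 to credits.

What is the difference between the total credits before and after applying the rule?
200

Step 1: Original sum of credits = 704
Step 2: 2 records have program = 'cs'
Step 3: Each affected record changes by 100
Step 4: Total change = 2 × 100 = 200
Step 5: New sum = 704 + 200 = 904
Step 6: Difference = |904 - 704| = 200
        (Sum increased by 200)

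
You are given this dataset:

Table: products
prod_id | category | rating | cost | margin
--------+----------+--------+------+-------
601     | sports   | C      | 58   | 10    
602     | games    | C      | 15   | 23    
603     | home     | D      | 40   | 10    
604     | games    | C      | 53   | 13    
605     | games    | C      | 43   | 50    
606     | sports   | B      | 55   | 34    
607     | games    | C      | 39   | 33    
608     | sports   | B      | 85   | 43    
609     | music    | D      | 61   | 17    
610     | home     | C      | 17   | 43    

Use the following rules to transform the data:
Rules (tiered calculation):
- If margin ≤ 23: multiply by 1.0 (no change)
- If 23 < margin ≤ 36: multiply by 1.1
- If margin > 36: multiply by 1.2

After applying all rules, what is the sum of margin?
309.9

Step 1: Tier 1 (margin ≤ 23): 5 records, sum = 73 × 1.0 = 73.0
Step 2: Tier 2 (23 < margin ≤ 36): 2 records, sum = 67 × 1.1 = 73.7
Step 3: Tier 3 (margin > 36): 3 records, sum = 136 × 1.2 = 163.2
Step 4: Final sum = 73.0 + 73.7 + 163.2 = 309.9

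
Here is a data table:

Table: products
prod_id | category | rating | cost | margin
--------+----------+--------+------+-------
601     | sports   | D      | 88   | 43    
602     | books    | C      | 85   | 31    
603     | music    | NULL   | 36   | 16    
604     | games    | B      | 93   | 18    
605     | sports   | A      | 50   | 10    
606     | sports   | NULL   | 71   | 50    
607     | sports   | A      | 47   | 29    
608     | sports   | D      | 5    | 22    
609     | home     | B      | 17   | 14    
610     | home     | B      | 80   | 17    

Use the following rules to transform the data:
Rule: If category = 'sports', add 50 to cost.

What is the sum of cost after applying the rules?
822

Step 1: Count records where category = 'sports': 5
Step 2: Total bonus added: 5 × 50 = 250
Step 3: Original sum of cost: 572
Step 4: Final sum = 572 + 250 = 822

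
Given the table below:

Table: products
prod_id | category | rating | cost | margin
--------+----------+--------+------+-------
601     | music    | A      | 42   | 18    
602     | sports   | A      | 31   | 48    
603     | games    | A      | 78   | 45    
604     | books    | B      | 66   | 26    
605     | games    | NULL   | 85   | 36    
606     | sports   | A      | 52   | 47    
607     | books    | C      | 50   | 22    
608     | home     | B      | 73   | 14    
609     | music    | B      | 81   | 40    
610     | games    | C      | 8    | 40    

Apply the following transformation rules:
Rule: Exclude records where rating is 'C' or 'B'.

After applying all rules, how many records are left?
5

Step 1: Count records to exclude
  - 2 (C) + 3 (B) = 5 records
Step 2: Total records: 10
Step 3: Remaining = 10 - 5 = 5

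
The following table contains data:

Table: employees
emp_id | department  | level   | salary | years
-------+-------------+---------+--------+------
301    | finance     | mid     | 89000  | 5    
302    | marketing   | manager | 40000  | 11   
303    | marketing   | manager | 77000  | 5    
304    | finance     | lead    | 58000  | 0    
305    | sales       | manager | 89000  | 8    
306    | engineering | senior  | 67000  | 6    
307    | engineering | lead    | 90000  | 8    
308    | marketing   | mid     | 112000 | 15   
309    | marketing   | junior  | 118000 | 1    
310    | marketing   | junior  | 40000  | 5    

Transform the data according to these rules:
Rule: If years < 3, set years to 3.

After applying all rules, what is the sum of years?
69

Step 1: 2 records have years < 3
Step 2: These records originally summed to 1
Step 3: After setting to minimum: 2 × 3 = 6
Step 4: Unaffected records sum: 63
Step 5: Final sum = 6 + 63 = 69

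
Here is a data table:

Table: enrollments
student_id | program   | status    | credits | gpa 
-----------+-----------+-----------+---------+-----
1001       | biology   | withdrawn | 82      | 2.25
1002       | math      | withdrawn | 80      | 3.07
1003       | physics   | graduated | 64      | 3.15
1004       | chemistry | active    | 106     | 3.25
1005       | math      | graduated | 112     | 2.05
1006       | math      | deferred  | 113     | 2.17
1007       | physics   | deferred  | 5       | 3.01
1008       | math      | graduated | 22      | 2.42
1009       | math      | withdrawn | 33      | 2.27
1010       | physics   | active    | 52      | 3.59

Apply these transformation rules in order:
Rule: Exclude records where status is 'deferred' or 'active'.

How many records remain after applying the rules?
6

Step 1: Count records to exclude
  - 2 (deferred) + 2 (active) = 4 records
Step 2: Total records: 10
Step 3: Remaining = 10 - 4 = 6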